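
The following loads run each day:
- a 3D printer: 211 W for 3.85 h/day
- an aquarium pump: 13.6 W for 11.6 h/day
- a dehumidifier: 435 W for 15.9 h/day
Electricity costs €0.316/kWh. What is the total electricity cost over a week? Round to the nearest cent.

€17.45

3D printer: 211 W × 3.85 h × 7 d = 5,686 Wh = 5.686 kWh
aquarium pump: 13.6 W × 11.6 h × 7 d = 1,104 Wh = 1.104 kWh
dehumidifier: 435 W × 15.9 h × 7 d = 48,416 Wh = 48.42 kWh
Total energy = 5.686 + 1.104 + 48.42 = 55.21 kWh
Cost = 55.21 kWh × €0.316 = €17.45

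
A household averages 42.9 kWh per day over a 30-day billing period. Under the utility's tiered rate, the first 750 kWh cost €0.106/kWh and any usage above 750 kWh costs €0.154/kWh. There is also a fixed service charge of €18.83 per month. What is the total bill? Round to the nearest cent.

€181.03

Usage = 42.9 kWh/day × 30 days = 1287 kWh
First 750 kWh × €0.106 = €79.50
Remaining 537 kWh × €0.154 = €82.70
Energy charge = €162.20; + service €18.83 = €181.03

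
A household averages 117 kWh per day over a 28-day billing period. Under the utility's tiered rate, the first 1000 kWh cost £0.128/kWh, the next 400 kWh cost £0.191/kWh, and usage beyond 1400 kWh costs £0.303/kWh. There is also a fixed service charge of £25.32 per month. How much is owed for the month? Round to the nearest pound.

Usage = 117 kWh/day × 28 days = 3276 kWh
First 1000 kWh × £0.128 = £128.00
Next 400 kWh × £0.191 = £76.40
Remaining 1876 kWh × £0.303 = £568.43
Energy charge = £772.83; + service £25.32 = £798.15 ≈ £798

£798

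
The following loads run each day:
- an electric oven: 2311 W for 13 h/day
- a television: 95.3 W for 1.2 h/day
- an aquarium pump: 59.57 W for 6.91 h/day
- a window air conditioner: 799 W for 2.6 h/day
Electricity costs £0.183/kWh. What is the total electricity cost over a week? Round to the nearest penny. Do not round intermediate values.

£41.82

electric oven: 2311 W × 13 h × 7 d = 210,301 Wh = 210.3 kWh
television: 95.3 W × 1.2 h × 7 d = 801 Wh = 0.8005 kWh
aquarium pump: 59.57 W × 6.91 h × 7 d = 2,881 Wh = 2.881 kWh
window air conditioner: 799 W × 2.6 h × 7 d = 14,542 Wh = 14.54 kWh
Total energy = 210.3 + 0.8005 + 2.881 + 14.54 = 228.5 kWh
Cost = 228.5 kWh × £0.183 = £41.82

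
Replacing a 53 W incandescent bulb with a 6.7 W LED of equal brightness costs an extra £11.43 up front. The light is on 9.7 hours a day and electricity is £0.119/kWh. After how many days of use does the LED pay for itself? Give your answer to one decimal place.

Power saved = 53 − 6.7 = 46.3 W
Daily energy saved = 46.3 W × 9.7 h = 449.1 Wh = 0.44911 kWh
Daily savings = 0.44911 × £0.119 = £0.0534
Payback = £11.43 / £0.0534 per day = 213.9 days

213.9 days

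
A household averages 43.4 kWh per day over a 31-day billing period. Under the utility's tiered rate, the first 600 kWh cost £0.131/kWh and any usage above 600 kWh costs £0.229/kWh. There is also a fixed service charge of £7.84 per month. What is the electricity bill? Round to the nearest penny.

£257.14

Usage = 43.4 kWh/day × 31 days = 1345.4 kWh
First 600 kWh × £0.131 = £78.60
Remaining 745.4 kWh × £0.229 = £170.70
Energy charge = £249.30; + service £7.84 = £257.14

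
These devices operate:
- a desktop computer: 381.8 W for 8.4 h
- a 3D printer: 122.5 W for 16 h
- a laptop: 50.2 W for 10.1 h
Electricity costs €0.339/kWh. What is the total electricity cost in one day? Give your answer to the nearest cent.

desktop computer: 381.8 W × 8.4 h = 3,207 Wh = 3.207 kWh
3D printer: 122.5 W × 16 h = 1,960 Wh = 1.96 kWh
laptop: 50.2 W × 10.1 h = 507 Wh = 0.507 kWh
Total energy = 3.207 + 1.96 + 0.507 = 5.674 kWh
Cost = 5.674 kWh × €0.339 = €1.92

€1.92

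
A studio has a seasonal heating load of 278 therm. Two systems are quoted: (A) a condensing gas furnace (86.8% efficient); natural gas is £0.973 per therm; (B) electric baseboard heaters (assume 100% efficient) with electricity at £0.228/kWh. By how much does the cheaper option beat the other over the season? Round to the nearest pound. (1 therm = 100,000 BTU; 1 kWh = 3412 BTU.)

£1546

Heat load = 278 therm × 100,000 = 27,800,000 BTU
Gas: input = 27,800,000 / 0.868 = 32,027,650 BTU = 320.3 therm → 320.3 × £0.973 = £311.63
Electric: 27,800,000 BTU / 3412 = 8,148 kWh → × £0.228 = £1,857.68
Difference = |£311.63 − £1,857.68| = £1,546.05 ≈ £1546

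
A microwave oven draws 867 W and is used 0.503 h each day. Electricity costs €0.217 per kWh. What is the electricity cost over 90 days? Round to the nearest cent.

Energy = 867 W × 0.503 h/day × 90 days = 39,249 Wh = 39.25 kWh
Cost = 39.25 kWh × €0.217/kWh = €8.52

€8.52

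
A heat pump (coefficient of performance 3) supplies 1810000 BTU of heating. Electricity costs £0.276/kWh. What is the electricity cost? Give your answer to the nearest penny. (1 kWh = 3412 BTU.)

Heat delivered = 1,810,000 BTU / 3412 = 530.5 kWh
Electrical input = 530.5 kWh / 3 = 176.8 kWh
Cost = 176.8 × £0.276/kWh = £48.80

£48.80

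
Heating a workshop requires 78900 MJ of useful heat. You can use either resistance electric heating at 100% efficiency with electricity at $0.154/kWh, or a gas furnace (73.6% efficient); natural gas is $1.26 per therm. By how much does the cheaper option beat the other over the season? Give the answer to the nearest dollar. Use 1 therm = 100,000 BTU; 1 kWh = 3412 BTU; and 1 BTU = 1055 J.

$2095

Heat load = 78900 MJ = 78,900,000,000 J / 1055 = 74,786,730 BTU
Gas: input = 74,786,730 / 0.736 = 101,612,405 BTU = 1,016 therm → 1,016 × $1.26 = $1,280.32
Electric: 74,786,730 BTU / 3412 = 21,920 kWh → × $0.154 = $3,375.49
Difference = |$1,280.32 − $3,375.49| = $2,095.17 ≈ $2095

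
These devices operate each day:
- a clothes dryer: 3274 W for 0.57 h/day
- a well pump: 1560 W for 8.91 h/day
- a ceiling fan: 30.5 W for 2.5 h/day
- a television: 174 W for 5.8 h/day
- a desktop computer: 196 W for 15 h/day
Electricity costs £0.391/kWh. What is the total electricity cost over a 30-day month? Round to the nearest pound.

clothes dryer: 3274 W × 0.57 h × 30 d = 55,985 Wh = 55.99 kWh
well pump: 1560 W × 8.91 h × 30 d = 416,988 Wh = 417 kWh
ceiling fan: 30.5 W × 2.5 h × 30 d = 2,288 Wh = 2.288 kWh
television: 174 W × 5.8 h × 30 d = 30,276 Wh = 30.28 kWh
desktop computer: 196 W × 15 h × 30 d = 88,200 Wh = 88.2 kWh
Total energy = 55.99 + 417 + 2.288 + 30.28 + 88.2 = 593.7 kWh
Cost = 593.7 kWh × £0.391 = £232.15 ≈ £232

£232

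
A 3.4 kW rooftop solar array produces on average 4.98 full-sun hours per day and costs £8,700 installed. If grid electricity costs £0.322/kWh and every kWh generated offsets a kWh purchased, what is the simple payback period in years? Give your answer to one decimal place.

Daily generation = 3.4 kW × 4.98 h = 16.93 kWh
Annual generation = 16.93 × 365 = 6180.2 kWh
Annual savings = 6180.2 × £0.322 = £1,990.02
Payback = £8,700 / £1,990.02 = 4.37 years

4.4 years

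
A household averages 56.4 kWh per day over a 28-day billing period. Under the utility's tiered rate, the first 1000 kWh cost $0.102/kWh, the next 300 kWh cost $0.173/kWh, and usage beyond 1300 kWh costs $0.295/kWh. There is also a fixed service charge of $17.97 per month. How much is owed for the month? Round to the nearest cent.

$254.23

Usage = 56.4 kWh/day × 28 days = 1579.2 kWh
First 1000 kWh × $0.102 = $102.00
Next 300 kWh × $0.173 = $51.90
Remaining 279.2 kWh × $0.295 = $82.36
Energy charge = $236.26; + service $17.97 = $254.23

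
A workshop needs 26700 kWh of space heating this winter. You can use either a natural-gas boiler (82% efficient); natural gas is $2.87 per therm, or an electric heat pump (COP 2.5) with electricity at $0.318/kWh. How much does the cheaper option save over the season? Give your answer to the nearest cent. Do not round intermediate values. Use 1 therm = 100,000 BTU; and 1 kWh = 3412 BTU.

Heat load = 26700 kWh × 3412 = 91,100,400 BTU
Gas: input = 91,100,400 / 0.82 = 111,098,049 BTU = 1,111 therm → 1,111 × $2.87 = $3,188.51
Heat pump: 91,100,400 BTU / 3412 = 26,700 kWh heat; / 2.5 = 10,680 kWh in → × $0.318 = $3,396.24
Difference = |$3,188.51 − $3,396.24| = $207.73

$207.73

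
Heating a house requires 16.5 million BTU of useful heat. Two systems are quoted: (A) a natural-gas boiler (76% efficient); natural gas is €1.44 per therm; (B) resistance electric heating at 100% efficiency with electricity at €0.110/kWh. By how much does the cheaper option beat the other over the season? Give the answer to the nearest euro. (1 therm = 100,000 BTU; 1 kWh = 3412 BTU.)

€219

Heat load = 16.5 × 10⁶ BTU = 16,500,000 BTU
Gas: input = 16,500,000 / 0.76 = 21,710,526 BTU = 217.1 therm → 217.1 × €1.44 = €312.63
Electric: 16,500,000 BTU / 3412 = 4,836 kWh → × €0.110 = €531.95
Difference = |€312.63 − €531.95| = €219.31 ≈ €219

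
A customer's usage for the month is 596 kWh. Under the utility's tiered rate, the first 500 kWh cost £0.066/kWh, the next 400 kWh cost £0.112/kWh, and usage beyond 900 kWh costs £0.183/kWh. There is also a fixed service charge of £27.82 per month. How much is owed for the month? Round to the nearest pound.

First 500 kWh × £0.066 = £33.00
Next 96 kWh × £0.112 = £10.75
Remaining tier: 0 kWh (not reached)
Energy charge = £43.75; + service £27.82 = £71.57 ≈ £72

£72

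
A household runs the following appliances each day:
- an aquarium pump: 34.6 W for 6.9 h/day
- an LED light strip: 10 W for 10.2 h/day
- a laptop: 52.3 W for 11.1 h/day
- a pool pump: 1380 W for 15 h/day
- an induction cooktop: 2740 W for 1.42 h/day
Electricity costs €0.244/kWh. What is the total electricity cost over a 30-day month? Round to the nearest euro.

€187

aquarium pump: 34.6 W × 6.9 h × 30 d = 7,162 Wh = 7.162 kWh
LED light strip: 10 W × 10.2 h × 30 d = 3,060 Wh = 3.06 kWh
laptop: 52.3 W × 11.1 h × 30 d = 17,416 Wh = 17.42 kWh
pool pump: 1380 W × 15 h × 30 d = 621,000 Wh = 621 kWh
induction cooktop: 2740 W × 1.42 h × 30 d = 116,724 Wh = 116.7 kWh
Total energy = 7.162 + 3.06 + 17.42 + 621 + 116.7 = 765.4 kWh
Cost = 765.4 kWh × €0.244 = €186.75 ≈ €187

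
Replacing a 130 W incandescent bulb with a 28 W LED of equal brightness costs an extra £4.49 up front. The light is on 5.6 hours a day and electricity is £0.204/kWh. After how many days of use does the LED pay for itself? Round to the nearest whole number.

39 days

Power saved = 130 − 28 = 102 W
Daily energy saved = 102 W × 5.6 h = 571.2 Wh = 0.5712 kWh
Daily savings = 0.5712 × £0.204 = £0.1165
Payback = £4.49 / £0.1165 per day = 38.53 days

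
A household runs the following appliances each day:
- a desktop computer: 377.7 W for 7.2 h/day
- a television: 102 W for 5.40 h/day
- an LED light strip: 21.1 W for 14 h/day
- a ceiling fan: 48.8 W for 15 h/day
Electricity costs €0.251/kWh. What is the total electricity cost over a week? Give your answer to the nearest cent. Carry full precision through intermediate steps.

desktop computer: 377.7 W × 7.2 h × 7 d = 19,036 Wh = 19.04 kWh
television: 102 W × 5.40 h × 7 d = 3,856 Wh = 3.856 kWh
LED light strip: 21.1 W × 14 h × 7 d = 2,068 Wh = 2.068 kWh
ceiling fan: 48.8 W × 15 h × 7 d = 5,124 Wh = 5.124 kWh
Total energy = 19.04 + 3.856 + 2.068 + 5.124 = 30.08 kWh
Cost = 30.08 kWh × €0.251 = €7.55

€7.55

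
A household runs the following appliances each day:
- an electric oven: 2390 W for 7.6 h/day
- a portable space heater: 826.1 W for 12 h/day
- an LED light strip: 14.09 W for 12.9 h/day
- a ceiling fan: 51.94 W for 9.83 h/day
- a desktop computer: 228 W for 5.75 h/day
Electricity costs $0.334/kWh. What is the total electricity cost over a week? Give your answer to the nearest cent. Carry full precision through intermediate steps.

electric oven: 2390 W × 7.6 h × 7 d = 127,148 Wh = 127.1 kWh
portable space heater: 826.1 W × 12 h × 7 d = 69,392 Wh = 69.39 kWh
LED light strip: 14.09 W × 12.9 h × 7 d = 1,272 Wh = 1.272 kWh
ceiling fan: 51.94 W × 9.83 h × 7 d = 3,574 Wh = 3.574 kWh
desktop computer: 228 W × 5.75 h × 7 d = 9,177 Wh = 9.177 kWh
Total energy = 127.1 + 69.39 + 1.272 + 3.574 + 9.177 = 210.6 kWh
Cost = 210.6 kWh × $0.334 = $70.33

$70.33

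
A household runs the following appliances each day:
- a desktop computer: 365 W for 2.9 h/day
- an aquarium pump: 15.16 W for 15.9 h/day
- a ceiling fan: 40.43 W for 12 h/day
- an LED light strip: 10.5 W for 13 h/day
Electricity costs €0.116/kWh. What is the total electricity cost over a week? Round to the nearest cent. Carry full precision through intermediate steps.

desktop computer: 365 W × 2.9 h × 7 d = 7,410 Wh = 7.41 kWh
aquarium pump: 15.16 W × 15.9 h × 7 d = 1,687 Wh = 1.687 kWh
ceiling fan: 40.43 W × 12 h × 7 d = 3,396 Wh = 3.396 kWh
LED light strip: 10.5 W × 13 h × 7 d = 956 Wh = 0.9555 kWh
Total energy = 7.41 + 1.687 + 3.396 + 0.9555 = 13.45 kWh
Cost = 13.45 kWh × €0.116 = €1.56

€1.56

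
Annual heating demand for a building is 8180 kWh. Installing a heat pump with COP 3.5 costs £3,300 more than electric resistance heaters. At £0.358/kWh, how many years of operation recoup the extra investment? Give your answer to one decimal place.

Resistance: 8180 kWh × £0.358 = £2,928.44/yr
Heat pump: 8180 / 3.5 = 2337 kWh in → × £0.358 = £836.70/yr
Annual savings = £2,091.74
Payback = £3,300 / £2,091.74 = 1.58 years

1.6 years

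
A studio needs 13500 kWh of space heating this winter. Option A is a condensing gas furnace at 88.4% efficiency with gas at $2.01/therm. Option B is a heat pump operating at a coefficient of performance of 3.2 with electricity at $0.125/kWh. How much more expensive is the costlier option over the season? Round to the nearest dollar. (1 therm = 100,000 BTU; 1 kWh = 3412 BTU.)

$520

Heat load = 13500 kWh × 3412 = 46,062,000 BTU
Gas: input = 46,062,000 / 0.884 = 52,106,335 BTU = 521.1 therm → 521.1 × $2.01 = $1,047.34
Heat pump: 46,062,000 BTU / 3412 = 13,500 kWh heat; / 3.2 = 4,219 kWh in → × $0.125 = $527.34
Difference = |$1,047.34 − $527.34| = $519.99 ≈ $520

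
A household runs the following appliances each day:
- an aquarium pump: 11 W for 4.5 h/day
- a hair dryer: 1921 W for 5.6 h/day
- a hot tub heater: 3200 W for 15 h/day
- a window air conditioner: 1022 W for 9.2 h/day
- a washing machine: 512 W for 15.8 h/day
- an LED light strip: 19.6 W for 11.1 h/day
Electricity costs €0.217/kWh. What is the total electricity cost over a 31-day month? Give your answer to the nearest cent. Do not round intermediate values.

€514.73

aquarium pump: 11 W × 4.5 h × 31 d = 1,534 Wh = 1.534 kWh
hair dryer: 1921 W × 5.6 h × 31 d = 333,486 Wh = 333.5 kWh
hot tub heater: 3200 W × 15 h × 31 d = 1,488,000 Wh = 1,488 kWh
window air conditioner: 1022 W × 9.2 h × 31 d = 291,474 Wh = 291.5 kWh
washing machine: 512 W × 15.8 h × 31 d = 250,778 Wh = 250.8 kWh
LED light strip: 19.6 W × 11.1 h × 31 d = 6,744 Wh = 6.744 kWh
Total energy = 1.534 + 333.5 + 1,488 + 291.5 + 250.8 + 6.744 = 2,372 kWh
Cost = 2,372 kWh × €0.217 = €514.73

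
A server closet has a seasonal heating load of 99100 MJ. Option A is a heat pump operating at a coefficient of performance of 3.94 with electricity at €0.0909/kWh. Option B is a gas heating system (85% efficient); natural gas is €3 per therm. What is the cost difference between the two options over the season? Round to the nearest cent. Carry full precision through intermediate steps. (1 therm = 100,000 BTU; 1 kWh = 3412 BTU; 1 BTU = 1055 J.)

€2680.15

Heat load = 99100 MJ = 99,100,000,000 J / 1055 = 93,933,649 BTU
Gas: input = 93,933,649 / 0.850 = 110,510,176 BTU = 1,105 therm → 1,105 × €3 = €3,315.31
Heat pump: 93,933,649 BTU / 3412 = 27,530 kWh heat; / 3.94 = 6,987 kWh in → × €0.0909 = €635.16
Difference = |€3,315.31 − €635.16| = €2,680.15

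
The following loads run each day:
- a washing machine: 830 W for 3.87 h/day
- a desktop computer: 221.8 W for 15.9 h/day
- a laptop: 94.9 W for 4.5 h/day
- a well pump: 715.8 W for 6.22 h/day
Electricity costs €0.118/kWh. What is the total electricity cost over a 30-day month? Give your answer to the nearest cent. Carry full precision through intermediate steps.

washing machine: 830 W × 3.87 h × 30 d = 96,363 Wh = 96.36 kWh
desktop computer: 221.8 W × 15.9 h × 30 d = 105,799 Wh = 105.8 kWh
laptop: 94.9 W × 4.5 h × 30 d = 12,812 Wh = 12.81 kWh
well pump: 715.8 W × 6.22 h × 30 d = 133,568 Wh = 133.6 kWh
Total energy = 96.36 + 105.8 + 12.81 + 133.6 = 348.5 kWh
Cost = 348.5 kWh × €0.118 = €41.13

€41.13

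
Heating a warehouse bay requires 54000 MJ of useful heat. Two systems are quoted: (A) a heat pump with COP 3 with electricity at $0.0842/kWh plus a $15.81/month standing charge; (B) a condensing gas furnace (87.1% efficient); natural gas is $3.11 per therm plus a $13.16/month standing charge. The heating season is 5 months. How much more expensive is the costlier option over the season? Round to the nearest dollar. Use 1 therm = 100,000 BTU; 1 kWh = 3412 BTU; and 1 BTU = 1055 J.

$1393

Heat load = 54000 MJ = 54,000,000,000 J / 1055 = 51,184,834 BTU
Gas: input = 51,184,834 / 0.871 = 58,765,596 BTU = 587.7 therm → 587.7 × $3.11 = $1,827.61; + 5 × $13.16 standing = $1,893.41
Heat pump: 51,184,834 BTU / 3412 = 15,000 kWh heat; / 3 = 5,000 kWh in → × $0.0842 = $421.04; + 5 × $15.81 standing = $500.09
Difference = |$1,893.41 − $500.09| = $1,393.32 ≈ $1393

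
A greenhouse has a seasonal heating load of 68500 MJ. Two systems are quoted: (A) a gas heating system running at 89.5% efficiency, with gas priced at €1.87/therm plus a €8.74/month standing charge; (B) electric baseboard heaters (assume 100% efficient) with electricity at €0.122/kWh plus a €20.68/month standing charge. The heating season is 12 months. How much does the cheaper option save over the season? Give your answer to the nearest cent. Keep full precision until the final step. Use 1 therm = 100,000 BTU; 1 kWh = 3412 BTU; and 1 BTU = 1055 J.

Heat load = 68500 MJ = 68,500,000,000 J / 1055 = 64,928,910 BTU
Gas: input = 64,928,910 / 0.895 = 72,546,268 BTU = 725.5 therm → 725.5 × €1.87 = €1,356.62; + 12 × €8.74 standing = €1,461.50
Electric: 64,928,910 BTU / 3412 = 19,030 kWh → × €0.122 = €2,321.61; + 12 × €20.68 standing = €2,569.77
Difference = |€1,461.50 − €2,569.77| = €1,108.27

€1108.27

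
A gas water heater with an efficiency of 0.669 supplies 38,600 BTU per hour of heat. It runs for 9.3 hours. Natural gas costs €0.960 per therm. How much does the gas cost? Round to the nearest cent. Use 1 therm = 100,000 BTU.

Heat delivered = 38,600 BTU/h × 9.3 h = 358,980 BTU
Gas input = 358,980 / 0.669 = 536,592 BTU
= 536,592 / 100,000 = 5.366 therm
Cost = 5.366 × €0.960/therm = €5.15

€5.15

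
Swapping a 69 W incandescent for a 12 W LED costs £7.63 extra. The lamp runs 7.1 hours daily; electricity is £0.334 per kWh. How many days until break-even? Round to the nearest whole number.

56 days

Power saved = 69 − 12 = 57 W
Daily energy saved = 57 W × 7.1 h = 404.7 Wh = 0.4047 kWh
Daily savings = 0.4047 × £0.334 = £0.1352
Payback = £7.63 / £0.1352 per day = 56.45 days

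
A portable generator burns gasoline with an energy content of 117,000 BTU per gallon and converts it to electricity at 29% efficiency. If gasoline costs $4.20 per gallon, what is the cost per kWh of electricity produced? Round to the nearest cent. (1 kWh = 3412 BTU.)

Electrical output per gallon = 117,000 BTU × 0.29 / 3412 BTU/kWh = 9.944 kWh
Cost per kWh = $4.20 / 9.944 kWh = $0.422

$0.42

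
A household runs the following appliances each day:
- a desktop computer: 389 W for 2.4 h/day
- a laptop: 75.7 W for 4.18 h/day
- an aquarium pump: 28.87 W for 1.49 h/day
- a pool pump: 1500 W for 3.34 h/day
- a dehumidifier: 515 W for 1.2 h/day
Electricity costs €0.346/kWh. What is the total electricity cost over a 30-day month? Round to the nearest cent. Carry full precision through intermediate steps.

€71.84

desktop computer: 389 W × 2.4 h × 30 d = 28,008 Wh = 28.01 kWh
laptop: 75.7 W × 4.18 h × 30 d = 9,493 Wh = 9.493 kWh
aquarium pump: 28.87 W × 1.49 h × 30 d = 1,290 Wh = 1.29 kWh
pool pump: 1500 W × 3.34 h × 30 d = 150,300 Wh = 150.3 kWh
dehumidifier: 515 W × 1.2 h × 30 d = 18,540 Wh = 18.54 kWh
Total energy = 28.01 + 9.493 + 1.29 + 150.3 + 18.54 = 207.6 kWh
Cost = 207.6 kWh × €0.346 = €71.84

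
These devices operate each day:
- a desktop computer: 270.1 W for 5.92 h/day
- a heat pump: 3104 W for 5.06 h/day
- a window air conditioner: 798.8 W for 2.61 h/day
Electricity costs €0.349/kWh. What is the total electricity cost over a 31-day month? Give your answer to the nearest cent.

€209.78

desktop computer: 270.1 W × 5.92 h × 31 d = 49,569 Wh = 49.57 kWh
heat pump: 3104 W × 5.06 h × 31 d = 486,893 Wh = 486.9 kWh
window air conditioner: 798.8 W × 2.61 h × 31 d = 64,631 Wh = 64.63 kWh
Total energy = 49.57 + 486.9 + 64.63 = 601.1 kWh
Cost = 601.1 kWh × €0.349 = €209.78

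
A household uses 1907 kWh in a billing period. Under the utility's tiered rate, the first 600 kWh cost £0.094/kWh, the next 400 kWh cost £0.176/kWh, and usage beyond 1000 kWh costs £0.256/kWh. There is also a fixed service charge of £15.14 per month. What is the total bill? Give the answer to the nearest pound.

£374

First 600 kWh × £0.094 = £56.40
Next 400 kWh × £0.176 = £70.40
Remaining 907 kWh × £0.256 = £232.19
Energy charge = £358.99; + service £15.14 = £374.13 ≈ £374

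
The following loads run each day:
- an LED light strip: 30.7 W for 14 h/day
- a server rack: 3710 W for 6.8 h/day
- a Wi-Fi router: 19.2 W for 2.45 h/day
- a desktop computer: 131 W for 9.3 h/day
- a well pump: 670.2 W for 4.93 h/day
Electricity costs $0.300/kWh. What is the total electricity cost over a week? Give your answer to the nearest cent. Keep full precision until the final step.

LED light strip: 30.7 W × 14 h × 7 d = 3,009 Wh = 3.009 kWh
server rack: 3710 W × 6.8 h × 7 d = 176,596 Wh = 176.6 kWh
Wi-Fi router: 19.2 W × 2.45 h × 7 d = 329 Wh = 0.3293 kWh
desktop computer: 131 W × 9.3 h × 7 d = 8,528 Wh = 8.528 kWh
well pump: 670.2 W × 4.93 h × 7 d = 23,129 Wh = 23.13 kWh
Total energy = 3.009 + 176.6 + 0.3293 + 8.528 + 23.13 = 211.6 kWh
Cost = 211.6 kWh × $0.300 = $63.48

$63.48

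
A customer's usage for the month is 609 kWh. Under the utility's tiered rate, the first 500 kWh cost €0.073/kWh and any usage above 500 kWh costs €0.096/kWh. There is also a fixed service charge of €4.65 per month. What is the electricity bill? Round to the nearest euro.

€52

First 500 kWh × €0.073 = €36.50
Remaining 109 kWh × €0.096 = €10.46
Energy charge = €46.96; + service €4.65 = €51.61 ≈ €52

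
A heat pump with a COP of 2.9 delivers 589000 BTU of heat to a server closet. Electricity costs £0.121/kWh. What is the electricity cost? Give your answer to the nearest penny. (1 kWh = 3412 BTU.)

Heat delivered = 589,000 BTU / 3412 = 172.6 kWh
Electrical input = 172.6 kWh / 2.9 = 59.53 kWh
Cost = 59.53 × £0.121/kWh = £7.20

£7.20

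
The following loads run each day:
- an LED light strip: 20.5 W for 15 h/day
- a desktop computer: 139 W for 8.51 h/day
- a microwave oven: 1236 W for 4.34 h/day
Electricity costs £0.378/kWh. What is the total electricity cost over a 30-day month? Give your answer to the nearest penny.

£77.73

LED light strip: 20.5 W × 15 h × 30 d = 9,225 Wh = 9.225 kWh
desktop computer: 139 W × 8.51 h × 30 d = 35,487 Wh = 35.49 kWh
microwave oven: 1236 W × 4.34 h × 30 d = 160,927 Wh = 160.9 kWh
Total energy = 9.225 + 35.49 + 160.9 = 205.6 kWh
Cost = 205.6 kWh × £0.378 = £77.73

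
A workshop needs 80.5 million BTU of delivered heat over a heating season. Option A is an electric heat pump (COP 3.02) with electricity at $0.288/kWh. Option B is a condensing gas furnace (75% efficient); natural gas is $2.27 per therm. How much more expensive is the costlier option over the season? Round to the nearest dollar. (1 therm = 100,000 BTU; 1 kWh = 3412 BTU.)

$187

Heat load = 80.5 × 10⁶ BTU = 80,500,000 BTU
Gas: input = 80,500,000 / 0.75 = 107,333,333 BTU = 1,073 therm → 1,073 × $2.27 = $2,436.47
Heat pump: 80,500,000 BTU / 3412 = 23,590 kWh heat; / 3.02 = 7,812 kWh in → × $0.288 = $2,249.95
Difference = |$2,436.47 − $2,249.95| = $186.52 ≈ $187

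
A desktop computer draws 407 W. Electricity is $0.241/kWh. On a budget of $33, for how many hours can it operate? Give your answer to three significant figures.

336 h

Energy budget = $33 / $0.241 per kWh = 136.9 kWh = 136,929 Wh
Runtime = 136,929 Wh / 407 W = 336.4 h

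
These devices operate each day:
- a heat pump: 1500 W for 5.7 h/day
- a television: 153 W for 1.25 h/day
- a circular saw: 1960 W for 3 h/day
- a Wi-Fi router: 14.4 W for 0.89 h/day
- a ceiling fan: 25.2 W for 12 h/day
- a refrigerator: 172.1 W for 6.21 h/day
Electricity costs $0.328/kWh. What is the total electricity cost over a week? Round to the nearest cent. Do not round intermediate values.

$36.75

heat pump: 1500 W × 5.7 h × 7 d = 59,850 Wh = 59.85 kWh
television: 153 W × 1.25 h × 7 d = 1,339 Wh = 1.339 kWh
circular saw: 1960 W × 3 h × 7 d = 41,160 Wh = 41.16 kWh
Wi-Fi router: 14.4 W × 0.89 h × 7 d = 90 Wh = 0.08971 kWh
ceiling fan: 25.2 W × 12 h × 7 d = 2,117 Wh = 2.117 kWh
refrigerator: 172.1 W × 6.21 h × 7 d = 7,481 Wh = 7.481 kWh
Total energy = 59.85 + 1.339 + 41.16 + 0.08971 + 2.117 + 7.481 = 112 kWh
Cost = 112 kWh × $0.328 = $36.75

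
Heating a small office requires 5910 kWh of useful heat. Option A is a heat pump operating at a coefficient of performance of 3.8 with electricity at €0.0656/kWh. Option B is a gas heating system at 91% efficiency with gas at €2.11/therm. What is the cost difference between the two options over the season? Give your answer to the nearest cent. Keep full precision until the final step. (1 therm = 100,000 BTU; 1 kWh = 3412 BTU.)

€365.53

Heat load = 5910 kWh × 3412 = 20,164,920 BTU
Gas: input = 20,164,920 / 0.91 = 22,159,253 BTU = 221.6 therm → 221.6 × €2.11 = €467.56
Heat pump: 20,164,920 BTU / 3412 = 5,910 kWh heat; / 3.8 = 1,555 kWh in → × €0.0656 = €102.03
Difference = |€467.56 − €102.03| = €365.53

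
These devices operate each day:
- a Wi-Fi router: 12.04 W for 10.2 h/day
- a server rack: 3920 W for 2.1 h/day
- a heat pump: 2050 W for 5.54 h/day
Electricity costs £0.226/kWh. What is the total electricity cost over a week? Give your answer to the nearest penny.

Wi-Fi router: 12.04 W × 10.2 h × 7 d = 860 Wh = 0.8597 kWh
server rack: 3920 W × 2.1 h × 7 d = 57,624 Wh = 57.62 kWh
heat pump: 2050 W × 5.54 h × 7 d = 79,499 Wh = 79.5 kWh
Total energy = 0.8597 + 57.62 + 79.5 = 138 kWh
Cost = 138 kWh × £0.226 = £31.18

£31.18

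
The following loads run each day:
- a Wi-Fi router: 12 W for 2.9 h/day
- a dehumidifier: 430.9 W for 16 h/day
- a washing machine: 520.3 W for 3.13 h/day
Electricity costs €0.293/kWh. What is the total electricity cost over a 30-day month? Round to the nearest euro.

Wi-Fi router: 12 W × 2.9 h × 30 d = 1,044 Wh = 1.044 kWh
dehumidifier: 430.9 W × 16 h × 30 d = 206,832 Wh = 206.8 kWh
washing machine: 520.3 W × 3.13 h × 30 d = 48,856 Wh = 48.86 kWh
Total energy = 1.044 + 206.8 + 48.86 = 256.7 kWh
Cost = 256.7 kWh × €0.293 = €75.22 ≈ €75

€75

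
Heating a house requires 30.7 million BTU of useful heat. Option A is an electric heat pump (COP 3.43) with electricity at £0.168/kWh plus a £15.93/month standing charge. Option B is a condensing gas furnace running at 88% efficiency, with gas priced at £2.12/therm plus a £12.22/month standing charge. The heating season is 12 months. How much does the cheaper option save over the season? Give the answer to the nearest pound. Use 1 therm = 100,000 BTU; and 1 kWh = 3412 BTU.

Heat load = 30.7 × 10⁶ BTU = 30,700,000 BTU
Gas: input = 30,700,000 / 0.88 = 34,886,364 BTU = 348.9 therm → 348.9 × £2.12 = £739.59; + 12 × £12.22 standing = £886.23
Heat pump: 30,700,000 BTU / 3412 = 8,998 kWh heat; / 3.43 = 2,623 kWh in → × £0.168 = £440.70; + 12 × £15.93 standing = £631.86
Difference = |£886.23 − £631.86| = £254.37 ≈ £254

£254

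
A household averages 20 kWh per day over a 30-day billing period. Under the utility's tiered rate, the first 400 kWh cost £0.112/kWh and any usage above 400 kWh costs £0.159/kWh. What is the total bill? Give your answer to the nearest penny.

£76.60

Usage = 20 kWh/day × 30 days = 600 kWh
First 400 kWh × £0.112 = £44.80
Remaining 200 kWh × £0.159 = £31.80
Total = £76.60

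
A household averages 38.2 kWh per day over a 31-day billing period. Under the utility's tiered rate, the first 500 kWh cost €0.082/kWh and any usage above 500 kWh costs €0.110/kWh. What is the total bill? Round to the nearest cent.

Usage = 38.2 kWh/day × 31 days = 1184.2 kWh
First 500 kWh × €0.082 = €41.00
Remaining 684.2 kWh × €0.110 = €75.26
Total = €116.26

€116.26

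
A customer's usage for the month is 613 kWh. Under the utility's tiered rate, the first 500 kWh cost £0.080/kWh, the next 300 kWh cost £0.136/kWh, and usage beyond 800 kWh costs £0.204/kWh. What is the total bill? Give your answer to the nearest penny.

£55.37

First 500 kWh × £0.080 = £40.00
Next 113 kWh × £0.136 = £15.37
Remaining tier: 0 kWh (not reached)
Total = £55.37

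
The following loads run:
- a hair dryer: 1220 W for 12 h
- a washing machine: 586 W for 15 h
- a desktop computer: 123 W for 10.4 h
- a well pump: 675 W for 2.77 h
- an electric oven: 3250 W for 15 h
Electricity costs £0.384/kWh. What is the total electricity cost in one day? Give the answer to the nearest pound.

£29

hair dryer: 1220 W × 12 h = 14,640 Wh = 14.64 kWh
washing machine: 586 W × 15 h = 8,790 Wh = 8.79 kWh
desktop computer: 123 W × 10.4 h = 1,279 Wh = 1.279 kWh
well pump: 675 W × 2.77 h = 1,870 Wh = 1.87 kWh
electric oven: 3250 W × 15 h = 48,750 Wh = 48.75 kWh
Total energy = 14.64 + 8.79 + 1.279 + 1.87 + 48.75 = 75.33 kWh
Cost = 75.33 kWh × £0.384 = £28.93 ≈ £29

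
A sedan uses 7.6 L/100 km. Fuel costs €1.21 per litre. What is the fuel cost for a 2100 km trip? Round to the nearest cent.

€193.12

Fuel = 7.6 L/100 km × 2100 km / 100 = 159.6 L
Cost = 159.6 L × €1.21/L = €193.12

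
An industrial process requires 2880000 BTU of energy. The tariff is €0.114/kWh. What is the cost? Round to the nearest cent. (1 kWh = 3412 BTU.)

€96.23

2880000 BTU × (0.00029308 kWh/BTU) = 844.1 kWh
Cost = 844.1 kWh × €0.114/kWh = €96.23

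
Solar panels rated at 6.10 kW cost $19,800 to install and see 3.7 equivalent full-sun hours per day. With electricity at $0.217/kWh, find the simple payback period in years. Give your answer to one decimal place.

11.1 years

Daily generation = 6.10 kW × 3.7 h = 22.57 kWh
Annual generation = 22.57 × 365 = 8238 kWh
Annual savings = 8238 × $0.217 = $1,787.66
Payback = $19,800 / $1,787.66 = 11.1 years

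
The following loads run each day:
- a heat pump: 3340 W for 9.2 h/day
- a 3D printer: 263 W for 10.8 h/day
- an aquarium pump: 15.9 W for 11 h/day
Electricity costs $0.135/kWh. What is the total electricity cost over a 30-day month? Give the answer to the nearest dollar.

heat pump: 3340 W × 9.2 h × 30 d = 921,840 Wh = 921.8 kWh
3D printer: 263 W × 10.8 h × 30 d = 85,212 Wh = 85.21 kWh
aquarium pump: 15.9 W × 11 h × 30 d = 5,247 Wh = 5.247 kWh
Total energy = 921.8 + 85.21 + 5.247 = 1,012 kWh
Cost = 1,012 kWh × $0.135 = $136.66 ≈ $137

$137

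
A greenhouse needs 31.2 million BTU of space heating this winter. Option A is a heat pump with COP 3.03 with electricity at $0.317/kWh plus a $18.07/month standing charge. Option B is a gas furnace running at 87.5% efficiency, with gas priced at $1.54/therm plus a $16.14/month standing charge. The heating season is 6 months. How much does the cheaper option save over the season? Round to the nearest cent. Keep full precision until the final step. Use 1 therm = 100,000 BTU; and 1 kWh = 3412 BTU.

Heat load = 31.2 × 10⁶ BTU = 31,200,000 BTU
Gas: input = 31,200,000 / 0.875 = 35,657,143 BTU = 356.6 therm → 356.6 × $1.54 = $549.12; + 6 × $16.14 standing = $645.96
Heat pump: 31,200,000 BTU / 3412 = 9,144 kWh heat; / 3.03 = 3,018 kWh in → × $0.317 = $956.67; + 6 × $18.07 standing = $1,065.09
Difference = |$645.96 − $1,065.09| = $419.13

$419.13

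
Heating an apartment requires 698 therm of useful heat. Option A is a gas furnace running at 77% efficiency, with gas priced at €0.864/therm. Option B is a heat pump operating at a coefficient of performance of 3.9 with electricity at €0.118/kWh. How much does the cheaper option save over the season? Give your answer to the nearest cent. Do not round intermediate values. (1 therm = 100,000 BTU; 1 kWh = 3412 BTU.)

Heat load = 698 therm × 100,000 = 69,800,000 BTU
Gas: input = 69,800,000 / 0.770 = 90,649,351 BTU = 906.5 therm → 906.5 × €0.864 = €783.21
Heat pump: 69,800,000 BTU / 3412 = 20,460 kWh heat; / 3.9 = 5,245 kWh in → × €0.118 = €618.96
Difference = |€783.21 − €618.96| = €164.25

€164.25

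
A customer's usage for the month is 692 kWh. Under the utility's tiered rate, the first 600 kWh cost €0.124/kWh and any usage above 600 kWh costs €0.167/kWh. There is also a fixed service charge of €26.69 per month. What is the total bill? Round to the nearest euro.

€116

First 600 kWh × €0.124 = €74.40
Remaining 92 kWh × €0.167 = €15.36
Energy charge = €89.76; + service €26.69 = €116.45 ≈ €116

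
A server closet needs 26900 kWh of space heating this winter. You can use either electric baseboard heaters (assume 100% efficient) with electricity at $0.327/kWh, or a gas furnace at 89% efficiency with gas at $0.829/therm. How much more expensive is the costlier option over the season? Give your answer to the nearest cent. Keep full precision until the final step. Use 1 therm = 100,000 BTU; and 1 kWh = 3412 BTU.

Heat load = 26900 kWh × 3412 = 91,782,800 BTU
Gas: input = 91,782,800 / 0.89 = 103,126,742 BTU = 1,031 therm → 1,031 × $0.829 = $854.92
Electric: 91,782,800 BTU / 3412 = 26,900 kWh → × $0.327 = $8,796.30
Difference = |$854.92 − $8,796.30| = $7,941.38

$7941.38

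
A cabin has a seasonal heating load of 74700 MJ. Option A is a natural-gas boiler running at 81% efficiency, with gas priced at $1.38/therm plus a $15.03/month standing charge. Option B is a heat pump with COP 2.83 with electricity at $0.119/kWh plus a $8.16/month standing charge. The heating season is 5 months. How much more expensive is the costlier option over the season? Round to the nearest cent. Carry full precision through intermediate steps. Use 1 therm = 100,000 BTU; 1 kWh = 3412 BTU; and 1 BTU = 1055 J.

$368.06

Heat load = 74700 MJ = 74,700,000,000 J / 1055 = 70,805,687 BTU
Gas: input = 70,805,687 / 0.81 = 87,414,429 BTU = 874.1 therm → 874.1 × $1.38 = $1,206.32; + 5 × $15.03 standing = $1,281.47
Heat pump: 70,805,687 BTU / 3412 = 20,750 kWh heat; / 2.83 = 7,333 kWh in → × $0.119 = $872.61; + 5 × $8.16 standing = $913.41
Difference = |$1,281.47 − $913.41| = $368.06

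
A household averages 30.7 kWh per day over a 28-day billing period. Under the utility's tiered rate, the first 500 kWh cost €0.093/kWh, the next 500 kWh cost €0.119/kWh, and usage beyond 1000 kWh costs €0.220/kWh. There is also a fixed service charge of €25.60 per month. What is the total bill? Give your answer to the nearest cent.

Usage = 30.7 kWh/day × 28 days = 859.6 kWh
First 500 kWh × €0.093 = €46.50
Next 359.6 kWh × €0.119 = €42.79
Remaining tier: 0 kWh (not reached)
Energy charge = €89.29; + service €25.60 = €114.89

€114.89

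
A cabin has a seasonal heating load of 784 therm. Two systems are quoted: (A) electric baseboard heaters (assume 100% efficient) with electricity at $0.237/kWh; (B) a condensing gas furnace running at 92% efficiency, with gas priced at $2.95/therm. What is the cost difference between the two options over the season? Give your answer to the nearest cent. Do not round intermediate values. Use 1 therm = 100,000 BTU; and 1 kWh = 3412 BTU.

$2931.81

Heat load = 784 therm × 100,000 = 78,400,000 BTU
Gas: input = 78,400,000 / 0.92 = 85,217,391 BTU = 852.2 therm → 852.2 × $2.95 = $2,513.91
Electric: 78,400,000 BTU / 3412 = 22,980 kWh → × $0.237 = $5,445.72
Difference = |$2,513.91 − $5,445.72| = $2,931.81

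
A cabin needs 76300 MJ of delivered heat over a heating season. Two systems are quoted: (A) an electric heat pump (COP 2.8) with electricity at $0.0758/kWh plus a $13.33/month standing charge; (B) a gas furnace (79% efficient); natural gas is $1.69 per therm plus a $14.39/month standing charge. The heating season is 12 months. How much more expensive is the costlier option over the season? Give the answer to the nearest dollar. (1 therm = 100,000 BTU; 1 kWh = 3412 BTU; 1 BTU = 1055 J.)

$986

Heat load = 76300 MJ = 76,300,000,000 J / 1055 = 72,322,275 BTU
Gas: input = 72,322,275 / 0.79 = 91,547,183 BTU = 915.5 therm → 915.5 × $1.69 = $1,547.15; + 12 × $14.39 standing = $1,719.83
Heat pump: 72,322,275 BTU / 3412 = 21,200 kWh heat; / 2.8 = 7,570 kWh in → × $0.0758 = $573.82; + 12 × $13.33 standing = $733.78
Difference = |$1,719.83 − $733.78| = $986.05 ≈ $986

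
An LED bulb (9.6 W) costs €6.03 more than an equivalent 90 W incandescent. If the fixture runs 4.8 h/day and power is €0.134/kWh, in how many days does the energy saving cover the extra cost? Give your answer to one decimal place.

Power saved = 90 − 9.6 = 80.4 W
Daily energy saved = 80.4 W × 4.8 h = 385.9 Wh = 0.38592 kWh
Daily savings = 0.38592 × €0.134 = €0.0517
Payback = €6.03 / €0.0517 per day = 116.6 days

116.6 days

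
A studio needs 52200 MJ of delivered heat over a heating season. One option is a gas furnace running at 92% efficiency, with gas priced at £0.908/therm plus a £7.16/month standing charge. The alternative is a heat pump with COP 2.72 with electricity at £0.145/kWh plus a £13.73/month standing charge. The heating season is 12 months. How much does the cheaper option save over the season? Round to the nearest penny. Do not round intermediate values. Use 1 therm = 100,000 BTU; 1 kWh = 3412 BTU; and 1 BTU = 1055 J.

Heat load = 52200 MJ = 52,200,000,000 J / 1055 = 49,478,673 BTU
Gas: input = 49,478,673 / 0.92 = 53,781,166 BTU = 537.8 therm → 537.8 × £0.908 = £488.33; + 12 × £7.16 standing = £574.25
Heat pump: 49,478,673 BTU / 3412 = 14,500 kWh heat; / 2.72 = 5,331 kWh in → × £0.145 = £773.05; + 12 × £13.73 standing = £937.81
Difference = |£574.25 − £937.81| = £363.56

£363.56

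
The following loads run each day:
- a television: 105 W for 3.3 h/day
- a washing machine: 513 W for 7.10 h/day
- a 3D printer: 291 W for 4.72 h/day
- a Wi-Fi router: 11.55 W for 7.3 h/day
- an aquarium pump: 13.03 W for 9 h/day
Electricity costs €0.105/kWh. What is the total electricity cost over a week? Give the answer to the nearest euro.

€4

television: 105 W × 3.3 h × 7 d = 2,426 Wh = 2.425 kWh
washing machine: 513 W × 7.10 h × 7 d = 25,496 Wh = 25.5 kWh
3D printer: 291 W × 4.72 h × 7 d = 9,615 Wh = 9.615 kWh
Wi-Fi router: 11.55 W × 7.3 h × 7 d = 590 Wh = 0.5902 kWh
aquarium pump: 13.03 W × 9 h × 7 d = 821 Wh = 0.8209 kWh
Total energy = 2.425 + 25.5 + 9.615 + 0.5902 + 0.8209 = 38.95 kWh
Cost = 38.95 kWh × €0.105 = €4.09 ≈ €4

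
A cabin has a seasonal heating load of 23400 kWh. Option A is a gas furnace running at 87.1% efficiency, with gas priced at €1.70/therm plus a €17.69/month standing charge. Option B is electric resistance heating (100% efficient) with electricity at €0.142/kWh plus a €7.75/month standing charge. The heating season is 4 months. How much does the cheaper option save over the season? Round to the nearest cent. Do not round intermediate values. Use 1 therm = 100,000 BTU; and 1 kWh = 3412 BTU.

Heat load = 23400 kWh × 3412 = 79,840,800 BTU
Gas: input = 79,840,800 / 0.871 = 91,665,672 BTU = 916.7 therm → 916.7 × €1.70 = €1,558.32; + 4 × €17.69 standing = €1,629.08
Electric: 79,840,800 BTU / 3412 = 23,400 kWh → × €0.142 = €3,322.80; + 4 × €7.75 standing = €3,353.80
Difference = |€1,629.08 − €3,353.80| = €1,724.72

€1724.72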